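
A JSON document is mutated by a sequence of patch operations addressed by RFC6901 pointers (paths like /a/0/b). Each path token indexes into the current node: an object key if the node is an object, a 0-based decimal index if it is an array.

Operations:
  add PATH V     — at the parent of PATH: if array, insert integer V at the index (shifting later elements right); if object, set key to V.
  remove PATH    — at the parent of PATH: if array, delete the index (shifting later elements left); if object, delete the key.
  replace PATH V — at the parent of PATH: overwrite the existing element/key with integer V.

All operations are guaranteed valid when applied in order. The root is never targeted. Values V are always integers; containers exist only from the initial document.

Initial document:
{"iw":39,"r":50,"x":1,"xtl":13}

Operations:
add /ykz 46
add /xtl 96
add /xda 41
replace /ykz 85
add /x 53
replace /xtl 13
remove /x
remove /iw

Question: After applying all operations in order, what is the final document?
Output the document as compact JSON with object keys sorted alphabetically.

After op 1 (add /ykz 46): {"iw":39,"r":50,"x":1,"xtl":13,"ykz":46}
After op 2 (add /xtl 96): {"iw":39,"r":50,"x":1,"xtl":96,"ykz":46}
After op 3 (add /xda 41): {"iw":39,"r":50,"x":1,"xda":41,"xtl":96,"ykz":46}
After op 4 (replace /ykz 85): {"iw":39,"r":50,"x":1,"xda":41,"xtl":96,"ykz":85}
After op 5 (add /x 53): {"iw":39,"r":50,"x":53,"xda":41,"xtl":96,"ykz":85}
After op 6 (replace /xtl 13): {"iw":39,"r":50,"x":53,"xda":41,"xtl":13,"ykz":85}
After op 7 (remove /x): {"iw":39,"r":50,"xda":41,"xtl":13,"ykz":85}
After op 8 (remove /iw): {"r":50,"xda":41,"xtl":13,"ykz":85}

Answer: {"r":50,"xda":41,"xtl":13,"ykz":85}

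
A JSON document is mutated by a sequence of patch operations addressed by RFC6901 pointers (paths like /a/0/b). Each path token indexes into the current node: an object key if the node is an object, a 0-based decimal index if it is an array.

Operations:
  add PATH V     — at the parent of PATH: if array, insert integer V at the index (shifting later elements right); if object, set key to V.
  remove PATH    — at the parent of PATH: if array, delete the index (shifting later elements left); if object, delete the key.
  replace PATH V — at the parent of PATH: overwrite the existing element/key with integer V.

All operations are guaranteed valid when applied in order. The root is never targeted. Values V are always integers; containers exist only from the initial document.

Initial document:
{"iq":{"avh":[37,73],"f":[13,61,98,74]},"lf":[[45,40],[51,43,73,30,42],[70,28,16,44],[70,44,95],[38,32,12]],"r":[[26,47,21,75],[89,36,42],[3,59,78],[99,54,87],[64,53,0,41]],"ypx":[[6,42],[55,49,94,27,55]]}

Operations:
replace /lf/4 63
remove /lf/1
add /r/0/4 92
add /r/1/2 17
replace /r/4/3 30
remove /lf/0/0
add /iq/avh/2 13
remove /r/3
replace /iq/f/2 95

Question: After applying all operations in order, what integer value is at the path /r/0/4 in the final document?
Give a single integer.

After op 1 (replace /lf/4 63): {"iq":{"avh":[37,73],"f":[13,61,98,74]},"lf":[[45,40],[51,43,73,30,42],[70,28,16,44],[70,44,95],63],"r":[[26,47,21,75],[89,36,42],[3,59,78],[99,54,87],[64,53,0,41]],"ypx":[[6,42],[55,49,94,27,55]]}
After op 2 (remove /lf/1): {"iq":{"avh":[37,73],"f":[13,61,98,74]},"lf":[[45,40],[70,28,16,44],[70,44,95],63],"r":[[26,47,21,75],[89,36,42],[3,59,78],[99,54,87],[64,53,0,41]],"ypx":[[6,42],[55,49,94,27,55]]}
After op 3 (add /r/0/4 92): {"iq":{"avh":[37,73],"f":[13,61,98,74]},"lf":[[45,40],[70,28,16,44],[70,44,95],63],"r":[[26,47,21,75,92],[89,36,42],[3,59,78],[99,54,87],[64,53,0,41]],"ypx":[[6,42],[55,49,94,27,55]]}
After op 4 (add /r/1/2 17): {"iq":{"avh":[37,73],"f":[13,61,98,74]},"lf":[[45,40],[70,28,16,44],[70,44,95],63],"r":[[26,47,21,75,92],[89,36,17,42],[3,59,78],[99,54,87],[64,53,0,41]],"ypx":[[6,42],[55,49,94,27,55]]}
After op 5 (replace /r/4/3 30): {"iq":{"avh":[37,73],"f":[13,61,98,74]},"lf":[[45,40],[70,28,16,44],[70,44,95],63],"r":[[26,47,21,75,92],[89,36,17,42],[3,59,78],[99,54,87],[64,53,0,30]],"ypx":[[6,42],[55,49,94,27,55]]}
After op 6 (remove /lf/0/0): {"iq":{"avh":[37,73],"f":[13,61,98,74]},"lf":[[40],[70,28,16,44],[70,44,95],63],"r":[[26,47,21,75,92],[89,36,17,42],[3,59,78],[99,54,87],[64,53,0,30]],"ypx":[[6,42],[55,49,94,27,55]]}
After op 7 (add /iq/avh/2 13): {"iq":{"avh":[37,73,13],"f":[13,61,98,74]},"lf":[[40],[70,28,16,44],[70,44,95],63],"r":[[26,47,21,75,92],[89,36,17,42],[3,59,78],[99,54,87],[64,53,0,30]],"ypx":[[6,42],[55,49,94,27,55]]}
After op 8 (remove /r/3): {"iq":{"avh":[37,73,13],"f":[13,61,98,74]},"lf":[[40],[70,28,16,44],[70,44,95],63],"r":[[26,47,21,75,92],[89,36,17,42],[3,59,78],[64,53,0,30]],"ypx":[[6,42],[55,49,94,27,55]]}
After op 9 (replace /iq/f/2 95): {"iq":{"avh":[37,73,13],"f":[13,61,95,74]},"lf":[[40],[70,28,16,44],[70,44,95],63],"r":[[26,47,21,75,92],[89,36,17,42],[3,59,78],[64,53,0,30]],"ypx":[[6,42],[55,49,94,27,55]]}
Value at /r/0/4: 92

Answer: 92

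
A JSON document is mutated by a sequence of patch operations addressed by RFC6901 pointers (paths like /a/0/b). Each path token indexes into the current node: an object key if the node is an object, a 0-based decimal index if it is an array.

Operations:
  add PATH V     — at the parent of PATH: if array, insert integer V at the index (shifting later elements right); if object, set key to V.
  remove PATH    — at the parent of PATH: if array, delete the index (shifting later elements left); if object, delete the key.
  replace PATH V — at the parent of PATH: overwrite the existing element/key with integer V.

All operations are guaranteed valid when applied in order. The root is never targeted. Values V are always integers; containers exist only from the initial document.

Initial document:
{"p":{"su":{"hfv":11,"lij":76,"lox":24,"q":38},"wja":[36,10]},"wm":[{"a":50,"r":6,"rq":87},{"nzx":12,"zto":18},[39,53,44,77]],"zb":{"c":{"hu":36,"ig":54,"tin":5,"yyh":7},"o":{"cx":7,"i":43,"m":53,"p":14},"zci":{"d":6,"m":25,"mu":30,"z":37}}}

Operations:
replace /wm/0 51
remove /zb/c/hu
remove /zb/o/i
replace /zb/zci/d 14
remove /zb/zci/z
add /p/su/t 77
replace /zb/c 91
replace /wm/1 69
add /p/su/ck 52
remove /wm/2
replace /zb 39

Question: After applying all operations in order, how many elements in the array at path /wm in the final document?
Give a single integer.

After op 1 (replace /wm/0 51): {"p":{"su":{"hfv":11,"lij":76,"lox":24,"q":38},"wja":[36,10]},"wm":[51,{"nzx":12,"zto":18},[39,53,44,77]],"zb":{"c":{"hu":36,"ig":54,"tin":5,"yyh":7},"o":{"cx":7,"i":43,"m":53,"p":14},"zci":{"d":6,"m":25,"mu":30,"z":37}}}
After op 2 (remove /zb/c/hu): {"p":{"su":{"hfv":11,"lij":76,"lox":24,"q":38},"wja":[36,10]},"wm":[51,{"nzx":12,"zto":18},[39,53,44,77]],"zb":{"c":{"ig":54,"tin":5,"yyh":7},"o":{"cx":7,"i":43,"m":53,"p":14},"zci":{"d":6,"m":25,"mu":30,"z":37}}}
After op 3 (remove /zb/o/i): {"p":{"su":{"hfv":11,"lij":76,"lox":24,"q":38},"wja":[36,10]},"wm":[51,{"nzx":12,"zto":18},[39,53,44,77]],"zb":{"c":{"ig":54,"tin":5,"yyh":7},"o":{"cx":7,"m":53,"p":14},"zci":{"d":6,"m":25,"mu":30,"z":37}}}
After op 4 (replace /zb/zci/d 14): {"p":{"su":{"hfv":11,"lij":76,"lox":24,"q":38},"wja":[36,10]},"wm":[51,{"nzx":12,"zto":18},[39,53,44,77]],"zb":{"c":{"ig":54,"tin":5,"yyh":7},"o":{"cx":7,"m":53,"p":14},"zci":{"d":14,"m":25,"mu":30,"z":37}}}
After op 5 (remove /zb/zci/z): {"p":{"su":{"hfv":11,"lij":76,"lox":24,"q":38},"wja":[36,10]},"wm":[51,{"nzx":12,"zto":18},[39,53,44,77]],"zb":{"c":{"ig":54,"tin":5,"yyh":7},"o":{"cx":7,"m":53,"p":14},"zci":{"d":14,"m":25,"mu":30}}}
After op 6 (add /p/su/t 77): {"p":{"su":{"hfv":11,"lij":76,"lox":24,"q":38,"t":77},"wja":[36,10]},"wm":[51,{"nzx":12,"zto":18},[39,53,44,77]],"zb":{"c":{"ig":54,"tin":5,"yyh":7},"o":{"cx":7,"m":53,"p":14},"zci":{"d":14,"m":25,"mu":30}}}
After op 7 (replace /zb/c 91): {"p":{"su":{"hfv":11,"lij":76,"lox":24,"q":38,"t":77},"wja":[36,10]},"wm":[51,{"nzx":12,"zto":18},[39,53,44,77]],"zb":{"c":91,"o":{"cx":7,"m":53,"p":14},"zci":{"d":14,"m":25,"mu":30}}}
After op 8 (replace /wm/1 69): {"p":{"su":{"hfv":11,"lij":76,"lox":24,"q":38,"t":77},"wja":[36,10]},"wm":[51,69,[39,53,44,77]],"zb":{"c":91,"o":{"cx":7,"m":53,"p":14},"zci":{"d":14,"m":25,"mu":30}}}
After op 9 (add /p/su/ck 52): {"p":{"su":{"ck":52,"hfv":11,"lij":76,"lox":24,"q":38,"t":77},"wja":[36,10]},"wm":[51,69,[39,53,44,77]],"zb":{"c":91,"o":{"cx":7,"m":53,"p":14},"zci":{"d":14,"m":25,"mu":30}}}
After op 10 (remove /wm/2): {"p":{"su":{"ck":52,"hfv":11,"lij":76,"lox":24,"q":38,"t":77},"wja":[36,10]},"wm":[51,69],"zb":{"c":91,"o":{"cx":7,"m":53,"p":14},"zci":{"d":14,"m":25,"mu":30}}}
After op 11 (replace /zb 39): {"p":{"su":{"ck":52,"hfv":11,"lij":76,"lox":24,"q":38,"t":77},"wja":[36,10]},"wm":[51,69],"zb":39}
Size at path /wm: 2

Answer: 2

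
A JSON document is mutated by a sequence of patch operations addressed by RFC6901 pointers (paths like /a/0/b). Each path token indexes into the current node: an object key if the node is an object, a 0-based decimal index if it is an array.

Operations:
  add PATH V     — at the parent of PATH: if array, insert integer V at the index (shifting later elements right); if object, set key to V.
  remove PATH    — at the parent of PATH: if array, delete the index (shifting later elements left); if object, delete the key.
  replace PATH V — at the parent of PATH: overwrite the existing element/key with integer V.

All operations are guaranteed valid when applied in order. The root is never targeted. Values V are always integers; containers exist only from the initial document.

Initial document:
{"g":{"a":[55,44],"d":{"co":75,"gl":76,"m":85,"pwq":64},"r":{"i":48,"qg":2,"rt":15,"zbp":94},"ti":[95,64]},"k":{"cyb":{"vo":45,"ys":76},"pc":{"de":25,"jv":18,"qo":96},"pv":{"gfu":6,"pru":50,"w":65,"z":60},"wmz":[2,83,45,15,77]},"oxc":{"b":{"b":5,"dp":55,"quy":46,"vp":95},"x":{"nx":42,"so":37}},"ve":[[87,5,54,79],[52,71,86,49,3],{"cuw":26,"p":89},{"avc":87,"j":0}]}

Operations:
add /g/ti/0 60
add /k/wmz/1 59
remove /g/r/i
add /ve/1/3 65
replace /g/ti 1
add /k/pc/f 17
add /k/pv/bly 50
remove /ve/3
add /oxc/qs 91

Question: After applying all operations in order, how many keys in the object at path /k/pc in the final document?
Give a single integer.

Answer: 4

Derivation:
After op 1 (add /g/ti/0 60): {"g":{"a":[55,44],"d":{"co":75,"gl":76,"m":85,"pwq":64},"r":{"i":48,"qg":2,"rt":15,"zbp":94},"ti":[60,95,64]},"k":{"cyb":{"vo":45,"ys":76},"pc":{"de":25,"jv":18,"qo":96},"pv":{"gfu":6,"pru":50,"w":65,"z":60},"wmz":[2,83,45,15,77]},"oxc":{"b":{"b":5,"dp":55,"quy":46,"vp":95},"x":{"nx":42,"so":37}},"ve":[[87,5,54,79],[52,71,86,49,3],{"cuw":26,"p":89},{"avc":87,"j":0}]}
After op 2 (add /k/wmz/1 59): {"g":{"a":[55,44],"d":{"co":75,"gl":76,"m":85,"pwq":64},"r":{"i":48,"qg":2,"rt":15,"zbp":94},"ti":[60,95,64]},"k":{"cyb":{"vo":45,"ys":76},"pc":{"de":25,"jv":18,"qo":96},"pv":{"gfu":6,"pru":50,"w":65,"z":60},"wmz":[2,59,83,45,15,77]},"oxc":{"b":{"b":5,"dp":55,"quy":46,"vp":95},"x":{"nx":42,"so":37}},"ve":[[87,5,54,79],[52,71,86,49,3],{"cuw":26,"p":89},{"avc":87,"j":0}]}
After op 3 (remove /g/r/i): {"g":{"a":[55,44],"d":{"co":75,"gl":76,"m":85,"pwq":64},"r":{"qg":2,"rt":15,"zbp":94},"ti":[60,95,64]},"k":{"cyb":{"vo":45,"ys":76},"pc":{"de":25,"jv":18,"qo":96},"pv":{"gfu":6,"pru":50,"w":65,"z":60},"wmz":[2,59,83,45,15,77]},"oxc":{"b":{"b":5,"dp":55,"quy":46,"vp":95},"x":{"nx":42,"so":37}},"ve":[[87,5,54,79],[52,71,86,49,3],{"cuw":26,"p":89},{"avc":87,"j":0}]}
After op 4 (add /ve/1/3 65): {"g":{"a":[55,44],"d":{"co":75,"gl":76,"m":85,"pwq":64},"r":{"qg":2,"rt":15,"zbp":94},"ti":[60,95,64]},"k":{"cyb":{"vo":45,"ys":76},"pc":{"de":25,"jv":18,"qo":96},"pv":{"gfu":6,"pru":50,"w":65,"z":60},"wmz":[2,59,83,45,15,77]},"oxc":{"b":{"b":5,"dp":55,"quy":46,"vp":95},"x":{"nx":42,"so":37}},"ve":[[87,5,54,79],[52,71,86,65,49,3],{"cuw":26,"p":89},{"avc":87,"j":0}]}
After op 5 (replace /g/ti 1): {"g":{"a":[55,44],"d":{"co":75,"gl":76,"m":85,"pwq":64},"r":{"qg":2,"rt":15,"zbp":94},"ti":1},"k":{"cyb":{"vo":45,"ys":76},"pc":{"de":25,"jv":18,"qo":96},"pv":{"gfu":6,"pru":50,"w":65,"z":60},"wmz":[2,59,83,45,15,77]},"oxc":{"b":{"b":5,"dp":55,"quy":46,"vp":95},"x":{"nx":42,"so":37}},"ve":[[87,5,54,79],[52,71,86,65,49,3],{"cuw":26,"p":89},{"avc":87,"j":0}]}
After op 6 (add /k/pc/f 17): {"g":{"a":[55,44],"d":{"co":75,"gl":76,"m":85,"pwq":64},"r":{"qg":2,"rt":15,"zbp":94},"ti":1},"k":{"cyb":{"vo":45,"ys":76},"pc":{"de":25,"f":17,"jv":18,"qo":96},"pv":{"gfu":6,"pru":50,"w":65,"z":60},"wmz":[2,59,83,45,15,77]},"oxc":{"b":{"b":5,"dp":55,"quy":46,"vp":95},"x":{"nx":42,"so":37}},"ve":[[87,5,54,79],[52,71,86,65,49,3],{"cuw":26,"p":89},{"avc":87,"j":0}]}
After op 7 (add /k/pv/bly 50): {"g":{"a":[55,44],"d":{"co":75,"gl":76,"m":85,"pwq":64},"r":{"qg":2,"rt":15,"zbp":94},"ti":1},"k":{"cyb":{"vo":45,"ys":76},"pc":{"de":25,"f":17,"jv":18,"qo":96},"pv":{"bly":50,"gfu":6,"pru":50,"w":65,"z":60},"wmz":[2,59,83,45,15,77]},"oxc":{"b":{"b":5,"dp":55,"quy":46,"vp":95},"x":{"nx":42,"so":37}},"ve":[[87,5,54,79],[52,71,86,65,49,3],{"cuw":26,"p":89},{"avc":87,"j":0}]}
After op 8 (remove /ve/3): {"g":{"a":[55,44],"d":{"co":75,"gl":76,"m":85,"pwq":64},"r":{"qg":2,"rt":15,"zbp":94},"ti":1},"k":{"cyb":{"vo":45,"ys":76},"pc":{"de":25,"f":17,"jv":18,"qo":96},"pv":{"bly":50,"gfu":6,"pru":50,"w":65,"z":60},"wmz":[2,59,83,45,15,77]},"oxc":{"b":{"b":5,"dp":55,"quy":46,"vp":95},"x":{"nx":42,"so":37}},"ve":[[87,5,54,79],[52,71,86,65,49,3],{"cuw":26,"p":89}]}
After op 9 (add /oxc/qs 91): {"g":{"a":[55,44],"d":{"co":75,"gl":76,"m":85,"pwq":64},"r":{"qg":2,"rt":15,"zbp":94},"ti":1},"k":{"cyb":{"vo":45,"ys":76},"pc":{"de":25,"f":17,"jv":18,"qo":96},"pv":{"bly":50,"gfu":6,"pru":50,"w":65,"z":60},"wmz":[2,59,83,45,15,77]},"oxc":{"b":{"b":5,"dp":55,"quy":46,"vp":95},"qs":91,"x":{"nx":42,"so":37}},"ve":[[87,5,54,79],[52,71,86,65,49,3],{"cuw":26,"p":89}]}
Size at path /k/pc: 4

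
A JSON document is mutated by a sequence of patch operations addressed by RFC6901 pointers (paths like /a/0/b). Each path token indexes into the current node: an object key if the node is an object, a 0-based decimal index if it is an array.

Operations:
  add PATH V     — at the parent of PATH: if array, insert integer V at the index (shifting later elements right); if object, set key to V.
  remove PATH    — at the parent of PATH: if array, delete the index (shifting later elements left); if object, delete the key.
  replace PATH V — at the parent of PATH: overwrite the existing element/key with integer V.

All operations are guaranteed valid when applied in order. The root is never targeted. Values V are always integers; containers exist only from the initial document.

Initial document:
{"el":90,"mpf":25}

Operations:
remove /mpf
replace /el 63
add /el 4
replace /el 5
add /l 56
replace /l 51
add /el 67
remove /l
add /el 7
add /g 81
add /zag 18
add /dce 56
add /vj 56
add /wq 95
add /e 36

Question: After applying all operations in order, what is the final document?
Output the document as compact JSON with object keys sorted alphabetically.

After op 1 (remove /mpf): {"el":90}
After op 2 (replace /el 63): {"el":63}
After op 3 (add /el 4): {"el":4}
After op 4 (replace /el 5): {"el":5}
After op 5 (add /l 56): {"el":5,"l":56}
After op 6 (replace /l 51): {"el":5,"l":51}
After op 7 (add /el 67): {"el":67,"l":51}
After op 8 (remove /l): {"el":67}
After op 9 (add /el 7): {"el":7}
After op 10 (add /g 81): {"el":7,"g":81}
After op 11 (add /zag 18): {"el":7,"g":81,"zag":18}
After op 12 (add /dce 56): {"dce":56,"el":7,"g":81,"zag":18}
After op 13 (add /vj 56): {"dce":56,"el":7,"g":81,"vj":56,"zag":18}
After op 14 (add /wq 95): {"dce":56,"el":7,"g":81,"vj":56,"wq":95,"zag":18}
After op 15 (add /e 36): {"dce":56,"e":36,"el":7,"g":81,"vj":56,"wq":95,"zag":18}

Answer: {"dce":56,"e":36,"el":7,"g":81,"vj":56,"wq":95,"zag":18}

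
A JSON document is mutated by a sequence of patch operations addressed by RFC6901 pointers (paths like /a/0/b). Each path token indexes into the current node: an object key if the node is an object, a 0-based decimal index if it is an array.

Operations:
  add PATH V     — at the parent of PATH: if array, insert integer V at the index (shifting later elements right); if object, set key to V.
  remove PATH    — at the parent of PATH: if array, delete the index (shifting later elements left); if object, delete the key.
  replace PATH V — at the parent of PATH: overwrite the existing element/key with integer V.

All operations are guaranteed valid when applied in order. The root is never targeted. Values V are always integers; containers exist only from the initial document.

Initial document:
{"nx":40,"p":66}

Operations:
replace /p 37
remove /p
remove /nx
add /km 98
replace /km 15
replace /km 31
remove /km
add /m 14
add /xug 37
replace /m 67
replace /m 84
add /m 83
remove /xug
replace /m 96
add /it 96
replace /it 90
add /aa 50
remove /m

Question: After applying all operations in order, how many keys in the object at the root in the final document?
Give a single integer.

Answer: 2

Derivation:
After op 1 (replace /p 37): {"nx":40,"p":37}
After op 2 (remove /p): {"nx":40}
After op 3 (remove /nx): {}
After op 4 (add /km 98): {"km":98}
After op 5 (replace /km 15): {"km":15}
After op 6 (replace /km 31): {"km":31}
After op 7 (remove /km): {}
After op 8 (add /m 14): {"m":14}
After op 9 (add /xug 37): {"m":14,"xug":37}
After op 10 (replace /m 67): {"m":67,"xug":37}
After op 11 (replace /m 84): {"m":84,"xug":37}
After op 12 (add /m 83): {"m":83,"xug":37}
After op 13 (remove /xug): {"m":83}
After op 14 (replace /m 96): {"m":96}
After op 15 (add /it 96): {"it":96,"m":96}
After op 16 (replace /it 90): {"it":90,"m":96}
After op 17 (add /aa 50): {"aa":50,"it":90,"m":96}
After op 18 (remove /m): {"aa":50,"it":90}
Size at the root: 2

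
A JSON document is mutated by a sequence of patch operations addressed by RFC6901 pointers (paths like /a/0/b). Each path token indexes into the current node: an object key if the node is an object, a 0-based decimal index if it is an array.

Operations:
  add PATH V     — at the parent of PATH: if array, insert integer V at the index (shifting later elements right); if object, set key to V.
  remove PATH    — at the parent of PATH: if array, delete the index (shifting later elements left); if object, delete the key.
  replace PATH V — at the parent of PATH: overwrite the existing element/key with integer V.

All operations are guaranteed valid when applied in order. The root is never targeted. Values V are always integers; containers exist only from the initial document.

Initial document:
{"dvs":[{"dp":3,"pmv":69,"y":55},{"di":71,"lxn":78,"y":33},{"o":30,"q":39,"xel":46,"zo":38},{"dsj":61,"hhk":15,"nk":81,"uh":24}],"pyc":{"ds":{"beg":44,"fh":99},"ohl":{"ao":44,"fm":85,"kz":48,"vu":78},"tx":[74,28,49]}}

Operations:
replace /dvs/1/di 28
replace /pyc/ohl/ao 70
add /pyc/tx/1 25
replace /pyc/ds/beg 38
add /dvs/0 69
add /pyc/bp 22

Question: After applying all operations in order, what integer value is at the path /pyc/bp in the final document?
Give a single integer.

Answer: 22

Derivation:
After op 1 (replace /dvs/1/di 28): {"dvs":[{"dp":3,"pmv":69,"y":55},{"di":28,"lxn":78,"y":33},{"o":30,"q":39,"xel":46,"zo":38},{"dsj":61,"hhk":15,"nk":81,"uh":24}],"pyc":{"ds":{"beg":44,"fh":99},"ohl":{"ao":44,"fm":85,"kz":48,"vu":78},"tx":[74,28,49]}}
After op 2 (replace /pyc/ohl/ao 70): {"dvs":[{"dp":3,"pmv":69,"y":55},{"di":28,"lxn":78,"y":33},{"o":30,"q":39,"xel":46,"zo":38},{"dsj":61,"hhk":15,"nk":81,"uh":24}],"pyc":{"ds":{"beg":44,"fh":99},"ohl":{"ao":70,"fm":85,"kz":48,"vu":78},"tx":[74,28,49]}}
After op 3 (add /pyc/tx/1 25): {"dvs":[{"dp":3,"pmv":69,"y":55},{"di":28,"lxn":78,"y":33},{"o":30,"q":39,"xel":46,"zo":38},{"dsj":61,"hhk":15,"nk":81,"uh":24}],"pyc":{"ds":{"beg":44,"fh":99},"ohl":{"ao":70,"fm":85,"kz":48,"vu":78},"tx":[74,25,28,49]}}
After op 4 (replace /pyc/ds/beg 38): {"dvs":[{"dp":3,"pmv":69,"y":55},{"di":28,"lxn":78,"y":33},{"o":30,"q":39,"xel":46,"zo":38},{"dsj":61,"hhk":15,"nk":81,"uh":24}],"pyc":{"ds":{"beg":38,"fh":99},"ohl":{"ao":70,"fm":85,"kz":48,"vu":78},"tx":[74,25,28,49]}}
After op 5 (add /dvs/0 69): {"dvs":[69,{"dp":3,"pmv":69,"y":55},{"di":28,"lxn":78,"y":33},{"o":30,"q":39,"xel":46,"zo":38},{"dsj":61,"hhk":15,"nk":81,"uh":24}],"pyc":{"ds":{"beg":38,"fh":99},"ohl":{"ao":70,"fm":85,"kz":48,"vu":78},"tx":[74,25,28,49]}}
After op 6 (add /pyc/bp 22): {"dvs":[69,{"dp":3,"pmv":69,"y":55},{"di":28,"lxn":78,"y":33},{"o":30,"q":39,"xel":46,"zo":38},{"dsj":61,"hhk":15,"nk":81,"uh":24}],"pyc":{"bp":22,"ds":{"beg":38,"fh":99},"ohl":{"ao":70,"fm":85,"kz":48,"vu":78},"tx":[74,25,28,49]}}
Value at /pyc/bp: 22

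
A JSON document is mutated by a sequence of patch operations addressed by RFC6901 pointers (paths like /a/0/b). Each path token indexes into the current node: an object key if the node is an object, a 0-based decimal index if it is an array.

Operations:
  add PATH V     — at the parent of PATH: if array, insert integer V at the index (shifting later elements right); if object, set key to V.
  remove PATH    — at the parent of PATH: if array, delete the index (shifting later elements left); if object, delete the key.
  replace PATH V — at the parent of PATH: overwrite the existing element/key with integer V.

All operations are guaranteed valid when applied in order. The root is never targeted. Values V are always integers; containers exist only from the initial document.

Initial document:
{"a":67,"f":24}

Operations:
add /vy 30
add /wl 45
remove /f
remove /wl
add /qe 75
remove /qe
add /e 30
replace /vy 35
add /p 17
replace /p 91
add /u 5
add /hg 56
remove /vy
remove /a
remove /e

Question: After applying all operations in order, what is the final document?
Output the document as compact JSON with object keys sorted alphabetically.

After op 1 (add /vy 30): {"a":67,"f":24,"vy":30}
After op 2 (add /wl 45): {"a":67,"f":24,"vy":30,"wl":45}
After op 3 (remove /f): {"a":67,"vy":30,"wl":45}
After op 4 (remove /wl): {"a":67,"vy":30}
After op 5 (add /qe 75): {"a":67,"qe":75,"vy":30}
After op 6 (remove /qe): {"a":67,"vy":30}
After op 7 (add /e 30): {"a":67,"e":30,"vy":30}
After op 8 (replace /vy 35): {"a":67,"e":30,"vy":35}
After op 9 (add /p 17): {"a":67,"e":30,"p":17,"vy":35}
After op 10 (replace /p 91): {"a":67,"e":30,"p":91,"vy":35}
After op 11 (add /u 5): {"a":67,"e":30,"p":91,"u":5,"vy":35}
After op 12 (add /hg 56): {"a":67,"e":30,"hg":56,"p":91,"u":5,"vy":35}
After op 13 (remove /vy): {"a":67,"e":30,"hg":56,"p":91,"u":5}
After op 14 (remove /a): {"e":30,"hg":56,"p":91,"u":5}
After op 15 (remove /e): {"hg":56,"p":91,"u":5}

Answer: {"hg":56,"p":91,"u":5}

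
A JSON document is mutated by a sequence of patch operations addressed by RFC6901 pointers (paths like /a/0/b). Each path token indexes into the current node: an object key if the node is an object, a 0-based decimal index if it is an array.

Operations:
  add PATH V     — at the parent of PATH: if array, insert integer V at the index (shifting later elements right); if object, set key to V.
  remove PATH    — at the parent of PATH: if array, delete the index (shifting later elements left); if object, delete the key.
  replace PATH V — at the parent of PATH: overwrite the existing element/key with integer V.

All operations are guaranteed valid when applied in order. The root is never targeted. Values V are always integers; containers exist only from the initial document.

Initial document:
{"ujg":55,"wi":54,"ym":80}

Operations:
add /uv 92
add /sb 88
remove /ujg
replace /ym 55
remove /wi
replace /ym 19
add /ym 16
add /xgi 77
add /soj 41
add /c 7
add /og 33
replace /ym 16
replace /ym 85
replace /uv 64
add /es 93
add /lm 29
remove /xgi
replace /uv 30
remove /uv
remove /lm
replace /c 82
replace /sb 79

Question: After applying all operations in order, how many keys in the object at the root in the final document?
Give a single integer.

Answer: 6

Derivation:
After op 1 (add /uv 92): {"ujg":55,"uv":92,"wi":54,"ym":80}
After op 2 (add /sb 88): {"sb":88,"ujg":55,"uv":92,"wi":54,"ym":80}
After op 3 (remove /ujg): {"sb":88,"uv":92,"wi":54,"ym":80}
After op 4 (replace /ym 55): {"sb":88,"uv":92,"wi":54,"ym":55}
After op 5 (remove /wi): {"sb":88,"uv":92,"ym":55}
After op 6 (replace /ym 19): {"sb":88,"uv":92,"ym":19}
After op 7 (add /ym 16): {"sb":88,"uv":92,"ym":16}
After op 8 (add /xgi 77): {"sb":88,"uv":92,"xgi":77,"ym":16}
After op 9 (add /soj 41): {"sb":88,"soj":41,"uv":92,"xgi":77,"ym":16}
After op 10 (add /c 7): {"c":7,"sb":88,"soj":41,"uv":92,"xgi":77,"ym":16}
After op 11 (add /og 33): {"c":7,"og":33,"sb":88,"soj":41,"uv":92,"xgi":77,"ym":16}
After op 12 (replace /ym 16): {"c":7,"og":33,"sb":88,"soj":41,"uv":92,"xgi":77,"ym":16}
After op 13 (replace /ym 85): {"c":7,"og":33,"sb":88,"soj":41,"uv":92,"xgi":77,"ym":85}
After op 14 (replace /uv 64): {"c":7,"og":33,"sb":88,"soj":41,"uv":64,"xgi":77,"ym":85}
After op 15 (add /es 93): {"c":7,"es":93,"og":33,"sb":88,"soj":41,"uv":64,"xgi":77,"ym":85}
After op 16 (add /lm 29): {"c":7,"es":93,"lm":29,"og":33,"sb":88,"soj":41,"uv":64,"xgi":77,"ym":85}
After op 17 (remove /xgi): {"c":7,"es":93,"lm":29,"og":33,"sb":88,"soj":41,"uv":64,"ym":85}
After op 18 (replace /uv 30): {"c":7,"es":93,"lm":29,"og":33,"sb":88,"soj":41,"uv":30,"ym":85}
After op 19 (remove /uv): {"c":7,"es":93,"lm":29,"og":33,"sb":88,"soj":41,"ym":85}
After op 20 (remove /lm): {"c":7,"es":93,"og":33,"sb":88,"soj":41,"ym":85}
After op 21 (replace /c 82): {"c":82,"es":93,"og":33,"sb":88,"soj":41,"ym":85}
After op 22 (replace /sb 79): {"c":82,"es":93,"og":33,"sb":79,"soj":41,"ym":85}
Size at the root: 6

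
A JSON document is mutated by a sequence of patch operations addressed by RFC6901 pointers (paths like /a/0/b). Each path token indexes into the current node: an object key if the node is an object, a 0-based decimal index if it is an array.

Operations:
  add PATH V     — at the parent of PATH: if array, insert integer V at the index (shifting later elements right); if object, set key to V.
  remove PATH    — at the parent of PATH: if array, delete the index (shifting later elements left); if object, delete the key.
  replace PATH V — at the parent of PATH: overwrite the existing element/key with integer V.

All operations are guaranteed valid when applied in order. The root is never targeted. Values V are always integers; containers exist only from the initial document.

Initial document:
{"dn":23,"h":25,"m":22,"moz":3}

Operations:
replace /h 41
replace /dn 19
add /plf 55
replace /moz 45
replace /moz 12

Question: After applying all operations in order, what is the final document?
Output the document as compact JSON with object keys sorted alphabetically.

After op 1 (replace /h 41): {"dn":23,"h":41,"m":22,"moz":3}
After op 2 (replace /dn 19): {"dn":19,"h":41,"m":22,"moz":3}
After op 3 (add /plf 55): {"dn":19,"h":41,"m":22,"moz":3,"plf":55}
After op 4 (replace /moz 45): {"dn":19,"h":41,"m":22,"moz":45,"plf":55}
After op 5 (replace /moz 12): {"dn":19,"h":41,"m":22,"moz":12,"plf":55}

Answer: {"dn":19,"h":41,"m":22,"moz":12,"plf":55}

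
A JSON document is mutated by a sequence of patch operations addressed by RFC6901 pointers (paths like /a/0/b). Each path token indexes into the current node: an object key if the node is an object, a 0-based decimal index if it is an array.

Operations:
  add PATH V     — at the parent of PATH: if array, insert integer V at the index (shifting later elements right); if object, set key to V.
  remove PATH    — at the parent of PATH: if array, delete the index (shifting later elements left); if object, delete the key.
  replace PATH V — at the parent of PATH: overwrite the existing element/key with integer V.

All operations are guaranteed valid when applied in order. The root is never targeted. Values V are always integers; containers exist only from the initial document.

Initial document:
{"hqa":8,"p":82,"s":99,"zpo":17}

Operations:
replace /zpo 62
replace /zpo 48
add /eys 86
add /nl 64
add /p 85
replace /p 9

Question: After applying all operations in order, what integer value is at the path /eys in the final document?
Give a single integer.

After op 1 (replace /zpo 62): {"hqa":8,"p":82,"s":99,"zpo":62}
After op 2 (replace /zpo 48): {"hqa":8,"p":82,"s":99,"zpo":48}
After op 3 (add /eys 86): {"eys":86,"hqa":8,"p":82,"s":99,"zpo":48}
After op 4 (add /nl 64): {"eys":86,"hqa":8,"nl":64,"p":82,"s":99,"zpo":48}
After op 5 (add /p 85): {"eys":86,"hqa":8,"nl":64,"p":85,"s":99,"zpo":48}
After op 6 (replace /p 9): {"eys":86,"hqa":8,"nl":64,"p":9,"s":99,"zpo":48}
Value at /eys: 86

Answer: 86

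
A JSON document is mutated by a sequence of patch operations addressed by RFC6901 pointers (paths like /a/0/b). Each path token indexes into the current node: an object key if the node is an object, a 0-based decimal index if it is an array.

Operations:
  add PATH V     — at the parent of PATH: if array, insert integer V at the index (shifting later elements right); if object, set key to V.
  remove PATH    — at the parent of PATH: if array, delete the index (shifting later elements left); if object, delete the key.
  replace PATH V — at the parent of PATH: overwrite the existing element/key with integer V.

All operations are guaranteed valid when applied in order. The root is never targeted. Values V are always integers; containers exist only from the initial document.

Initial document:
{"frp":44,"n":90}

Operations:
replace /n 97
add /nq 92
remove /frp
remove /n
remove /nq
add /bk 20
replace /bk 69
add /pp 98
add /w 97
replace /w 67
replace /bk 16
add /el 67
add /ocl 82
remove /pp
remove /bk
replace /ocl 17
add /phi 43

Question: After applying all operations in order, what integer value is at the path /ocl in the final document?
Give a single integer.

After op 1 (replace /n 97): {"frp":44,"n":97}
After op 2 (add /nq 92): {"frp":44,"n":97,"nq":92}
After op 3 (remove /frp): {"n":97,"nq":92}
After op 4 (remove /n): {"nq":92}
After op 5 (remove /nq): {}
After op 6 (add /bk 20): {"bk":20}
After op 7 (replace /bk 69): {"bk":69}
After op 8 (add /pp 98): {"bk":69,"pp":98}
After op 9 (add /w 97): {"bk":69,"pp":98,"w":97}
After op 10 (replace /w 67): {"bk":69,"pp":98,"w":67}
After op 11 (replace /bk 16): {"bk":16,"pp":98,"w":67}
After op 12 (add /el 67): {"bk":16,"el":67,"pp":98,"w":67}
After op 13 (add /ocl 82): {"bk":16,"el":67,"ocl":82,"pp":98,"w":67}
After op 14 (remove /pp): {"bk":16,"el":67,"ocl":82,"w":67}
After op 15 (remove /bk): {"el":67,"ocl":82,"w":67}
After op 16 (replace /ocl 17): {"el":67,"ocl":17,"w":67}
After op 17 (add /phi 43): {"el":67,"ocl":17,"phi":43,"w":67}
Value at /ocl: 17

Answer: 17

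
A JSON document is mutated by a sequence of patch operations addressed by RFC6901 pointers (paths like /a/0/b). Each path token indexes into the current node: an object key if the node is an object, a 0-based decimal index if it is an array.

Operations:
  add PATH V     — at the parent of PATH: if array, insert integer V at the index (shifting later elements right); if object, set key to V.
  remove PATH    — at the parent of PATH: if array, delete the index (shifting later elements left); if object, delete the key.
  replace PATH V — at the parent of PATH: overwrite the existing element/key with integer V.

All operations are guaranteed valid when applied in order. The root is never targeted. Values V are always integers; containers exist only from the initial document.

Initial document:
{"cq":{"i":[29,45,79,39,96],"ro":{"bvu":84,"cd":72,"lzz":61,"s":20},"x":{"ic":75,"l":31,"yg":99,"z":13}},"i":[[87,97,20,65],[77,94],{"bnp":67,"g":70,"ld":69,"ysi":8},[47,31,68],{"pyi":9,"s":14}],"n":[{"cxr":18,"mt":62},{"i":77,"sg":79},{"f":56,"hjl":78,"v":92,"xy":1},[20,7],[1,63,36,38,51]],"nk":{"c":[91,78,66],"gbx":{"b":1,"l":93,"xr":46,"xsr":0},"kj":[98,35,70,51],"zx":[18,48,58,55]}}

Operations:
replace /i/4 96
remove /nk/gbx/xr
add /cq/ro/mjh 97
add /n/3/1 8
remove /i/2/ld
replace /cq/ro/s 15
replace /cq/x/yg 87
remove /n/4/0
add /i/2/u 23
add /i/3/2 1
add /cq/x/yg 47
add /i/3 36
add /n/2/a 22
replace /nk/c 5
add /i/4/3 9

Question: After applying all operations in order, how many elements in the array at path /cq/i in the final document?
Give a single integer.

After op 1 (replace /i/4 96): {"cq":{"i":[29,45,79,39,96],"ro":{"bvu":84,"cd":72,"lzz":61,"s":20},"x":{"ic":75,"l":31,"yg":99,"z":13}},"i":[[87,97,20,65],[77,94],{"bnp":67,"g":70,"ld":69,"ysi":8},[47,31,68],96],"n":[{"cxr":18,"mt":62},{"i":77,"sg":79},{"f":56,"hjl":78,"v":92,"xy":1},[20,7],[1,63,36,38,51]],"nk":{"c":[91,78,66],"gbx":{"b":1,"l":93,"xr":46,"xsr":0},"kj":[98,35,70,51],"zx":[18,48,58,55]}}
After op 2 (remove /nk/gbx/xr): {"cq":{"i":[29,45,79,39,96],"ro":{"bvu":84,"cd":72,"lzz":61,"s":20},"x":{"ic":75,"l":31,"yg":99,"z":13}},"i":[[87,97,20,65],[77,94],{"bnp":67,"g":70,"ld":69,"ysi":8},[47,31,68],96],"n":[{"cxr":18,"mt":62},{"i":77,"sg":79},{"f":56,"hjl":78,"v":92,"xy":1},[20,7],[1,63,36,38,51]],"nk":{"c":[91,78,66],"gbx":{"b":1,"l":93,"xsr":0},"kj":[98,35,70,51],"zx":[18,48,58,55]}}
After op 3 (add /cq/ro/mjh 97): {"cq":{"i":[29,45,79,39,96],"ro":{"bvu":84,"cd":72,"lzz":61,"mjh":97,"s":20},"x":{"ic":75,"l":31,"yg":99,"z":13}},"i":[[87,97,20,65],[77,94],{"bnp":67,"g":70,"ld":69,"ysi":8},[47,31,68],96],"n":[{"cxr":18,"mt":62},{"i":77,"sg":79},{"f":56,"hjl":78,"v":92,"xy":1},[20,7],[1,63,36,38,51]],"nk":{"c":[91,78,66],"gbx":{"b":1,"l":93,"xsr":0},"kj":[98,35,70,51],"zx":[18,48,58,55]}}
After op 4 (add /n/3/1 8): {"cq":{"i":[29,45,79,39,96],"ro":{"bvu":84,"cd":72,"lzz":61,"mjh":97,"s":20},"x":{"ic":75,"l":31,"yg":99,"z":13}},"i":[[87,97,20,65],[77,94],{"bnp":67,"g":70,"ld":69,"ysi":8},[47,31,68],96],"n":[{"cxr":18,"mt":62},{"i":77,"sg":79},{"f":56,"hjl":78,"v":92,"xy":1},[20,8,7],[1,63,36,38,51]],"nk":{"c":[91,78,66],"gbx":{"b":1,"l":93,"xsr":0},"kj":[98,35,70,51],"zx":[18,48,58,55]}}
After op 5 (remove /i/2/ld): {"cq":{"i":[29,45,79,39,96],"ro":{"bvu":84,"cd":72,"lzz":61,"mjh":97,"s":20},"x":{"ic":75,"l":31,"yg":99,"z":13}},"i":[[87,97,20,65],[77,94],{"bnp":67,"g":70,"ysi":8},[47,31,68],96],"n":[{"cxr":18,"mt":62},{"i":77,"sg":79},{"f":56,"hjl":78,"v":92,"xy":1},[20,8,7],[1,63,36,38,51]],"nk":{"c":[91,78,66],"gbx":{"b":1,"l":93,"xsr":0},"kj":[98,35,70,51],"zx":[18,48,58,55]}}
After op 6 (replace /cq/ro/s 15): {"cq":{"i":[29,45,79,39,96],"ro":{"bvu":84,"cd":72,"lzz":61,"mjh":97,"s":15},"x":{"ic":75,"l":31,"yg":99,"z":13}},"i":[[87,97,20,65],[77,94],{"bnp":67,"g":70,"ysi":8},[47,31,68],96],"n":[{"cxr":18,"mt":62},{"i":77,"sg":79},{"f":56,"hjl":78,"v":92,"xy":1},[20,8,7],[1,63,36,38,51]],"nk":{"c":[91,78,66],"gbx":{"b":1,"l":93,"xsr":0},"kj":[98,35,70,51],"zx":[18,48,58,55]}}
After op 7 (replace /cq/x/yg 87): {"cq":{"i":[29,45,79,39,96],"ro":{"bvu":84,"cd":72,"lzz":61,"mjh":97,"s":15},"x":{"ic":75,"l":31,"yg":87,"z":13}},"i":[[87,97,20,65],[77,94],{"bnp":67,"g":70,"ysi":8},[47,31,68],96],"n":[{"cxr":18,"mt":62},{"i":77,"sg":79},{"f":56,"hjl":78,"v":92,"xy":1},[20,8,7],[1,63,36,38,51]],"nk":{"c":[91,78,66],"gbx":{"b":1,"l":93,"xsr":0},"kj":[98,35,70,51],"zx":[18,48,58,55]}}
After op 8 (remove /n/4/0): {"cq":{"i":[29,45,79,39,96],"ro":{"bvu":84,"cd":72,"lzz":61,"mjh":97,"s":15},"x":{"ic":75,"l":31,"yg":87,"z":13}},"i":[[87,97,20,65],[77,94],{"bnp":67,"g":70,"ysi":8},[47,31,68],96],"n":[{"cxr":18,"mt":62},{"i":77,"sg":79},{"f":56,"hjl":78,"v":92,"xy":1},[20,8,7],[63,36,38,51]],"nk":{"c":[91,78,66],"gbx":{"b":1,"l":93,"xsr":0},"kj":[98,35,70,51],"zx":[18,48,58,55]}}
After op 9 (add /i/2/u 23): {"cq":{"i":[29,45,79,39,96],"ro":{"bvu":84,"cd":72,"lzz":61,"mjh":97,"s":15},"x":{"ic":75,"l":31,"yg":87,"z":13}},"i":[[87,97,20,65],[77,94],{"bnp":67,"g":70,"u":23,"ysi":8},[47,31,68],96],"n":[{"cxr":18,"mt":62},{"i":77,"sg":79},{"f":56,"hjl":78,"v":92,"xy":1},[20,8,7],[63,36,38,51]],"nk":{"c":[91,78,66],"gbx":{"b":1,"l":93,"xsr":0},"kj":[98,35,70,51],"zx":[18,48,58,55]}}
After op 10 (add /i/3/2 1): {"cq":{"i":[29,45,79,39,96],"ro":{"bvu":84,"cd":72,"lzz":61,"mjh":97,"s":15},"x":{"ic":75,"l":31,"yg":87,"z":13}},"i":[[87,97,20,65],[77,94],{"bnp":67,"g":70,"u":23,"ysi":8},[47,31,1,68],96],"n":[{"cxr":18,"mt":62},{"i":77,"sg":79},{"f":56,"hjl":78,"v":92,"xy":1},[20,8,7],[63,36,38,51]],"nk":{"c":[91,78,66],"gbx":{"b":1,"l":93,"xsr":0},"kj":[98,35,70,51],"zx":[18,48,58,55]}}
After op 11 (add /cq/x/yg 47): {"cq":{"i":[29,45,79,39,96],"ro":{"bvu":84,"cd":72,"lzz":61,"mjh":97,"s":15},"x":{"ic":75,"l":31,"yg":47,"z":13}},"i":[[87,97,20,65],[77,94],{"bnp":67,"g":70,"u":23,"ysi":8},[47,31,1,68],96],"n":[{"cxr":18,"mt":62},{"i":77,"sg":79},{"f":56,"hjl":78,"v":92,"xy":1},[20,8,7],[63,36,38,51]],"nk":{"c":[91,78,66],"gbx":{"b":1,"l":93,"xsr":0},"kj":[98,35,70,51],"zx":[18,48,58,55]}}
After op 12 (add /i/3 36): {"cq":{"i":[29,45,79,39,96],"ro":{"bvu":84,"cd":72,"lzz":61,"mjh":97,"s":15},"x":{"ic":75,"l":31,"yg":47,"z":13}},"i":[[87,97,20,65],[77,94],{"bnp":67,"g":70,"u":23,"ysi":8},36,[47,31,1,68],96],"n":[{"cxr":18,"mt":62},{"i":77,"sg":79},{"f":56,"hjl":78,"v":92,"xy":1},[20,8,7],[63,36,38,51]],"nk":{"c":[91,78,66],"gbx":{"b":1,"l":93,"xsr":0},"kj":[98,35,70,51],"zx":[18,48,58,55]}}
After op 13 (add /n/2/a 22): {"cq":{"i":[29,45,79,39,96],"ro":{"bvu":84,"cd":72,"lzz":61,"mjh":97,"s":15},"x":{"ic":75,"l":31,"yg":47,"z":13}},"i":[[87,97,20,65],[77,94],{"bnp":67,"g":70,"u":23,"ysi":8},36,[47,31,1,68],96],"n":[{"cxr":18,"mt":62},{"i":77,"sg":79},{"a":22,"f":56,"hjl":78,"v":92,"xy":1},[20,8,7],[63,36,38,51]],"nk":{"c":[91,78,66],"gbx":{"b":1,"l":93,"xsr":0},"kj":[98,35,70,51],"zx":[18,48,58,55]}}
After op 14 (replace /nk/c 5): {"cq":{"i":[29,45,79,39,96],"ro":{"bvu":84,"cd":72,"lzz":61,"mjh":97,"s":15},"x":{"ic":75,"l":31,"yg":47,"z":13}},"i":[[87,97,20,65],[77,94],{"bnp":67,"g":70,"u":23,"ysi":8},36,[47,31,1,68],96],"n":[{"cxr":18,"mt":62},{"i":77,"sg":79},{"a":22,"f":56,"hjl":78,"v":92,"xy":1},[20,8,7],[63,36,38,51]],"nk":{"c":5,"gbx":{"b":1,"l":93,"xsr":0},"kj":[98,35,70,51],"zx":[18,48,58,55]}}
After op 15 (add /i/4/3 9): {"cq":{"i":[29,45,79,39,96],"ro":{"bvu":84,"cd":72,"lzz":61,"mjh":97,"s":15},"x":{"ic":75,"l":31,"yg":47,"z":13}},"i":[[87,97,20,65],[77,94],{"bnp":67,"g":70,"u":23,"ysi":8},36,[47,31,1,9,68],96],"n":[{"cxr":18,"mt":62},{"i":77,"sg":79},{"a":22,"f":56,"hjl":78,"v":92,"xy":1},[20,8,7],[63,36,38,51]],"nk":{"c":5,"gbx":{"b":1,"l":93,"xsr":0},"kj":[98,35,70,51],"zx":[18,48,58,55]}}
Size at path /cq/i: 5

Answer: 5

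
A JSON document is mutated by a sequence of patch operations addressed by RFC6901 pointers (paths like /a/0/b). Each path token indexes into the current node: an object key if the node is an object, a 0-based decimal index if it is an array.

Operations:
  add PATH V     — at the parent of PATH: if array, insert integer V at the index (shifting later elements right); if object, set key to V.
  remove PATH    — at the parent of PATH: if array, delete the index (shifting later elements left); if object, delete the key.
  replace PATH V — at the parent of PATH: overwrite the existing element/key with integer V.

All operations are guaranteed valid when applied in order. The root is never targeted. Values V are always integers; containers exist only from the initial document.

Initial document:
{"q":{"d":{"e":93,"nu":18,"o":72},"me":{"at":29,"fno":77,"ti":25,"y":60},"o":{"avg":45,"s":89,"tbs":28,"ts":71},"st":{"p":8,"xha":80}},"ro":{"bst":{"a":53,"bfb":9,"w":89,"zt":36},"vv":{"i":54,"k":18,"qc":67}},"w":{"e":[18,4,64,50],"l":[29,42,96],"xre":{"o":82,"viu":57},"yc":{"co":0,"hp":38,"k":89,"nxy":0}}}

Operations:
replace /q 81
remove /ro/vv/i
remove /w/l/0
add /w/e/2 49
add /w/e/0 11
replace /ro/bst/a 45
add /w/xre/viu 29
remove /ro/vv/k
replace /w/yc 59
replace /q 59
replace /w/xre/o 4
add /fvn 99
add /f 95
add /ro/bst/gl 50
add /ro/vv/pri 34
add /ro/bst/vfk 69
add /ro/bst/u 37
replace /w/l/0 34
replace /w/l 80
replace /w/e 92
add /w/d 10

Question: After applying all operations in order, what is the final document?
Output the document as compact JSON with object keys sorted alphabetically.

After op 1 (replace /q 81): {"q":81,"ro":{"bst":{"a":53,"bfb":9,"w":89,"zt":36},"vv":{"i":54,"k":18,"qc":67}},"w":{"e":[18,4,64,50],"l":[29,42,96],"xre":{"o":82,"viu":57},"yc":{"co":0,"hp":38,"k":89,"nxy":0}}}
After op 2 (remove /ro/vv/i): {"q":81,"ro":{"bst":{"a":53,"bfb":9,"w":89,"zt":36},"vv":{"k":18,"qc":67}},"w":{"e":[18,4,64,50],"l":[29,42,96],"xre":{"o":82,"viu":57},"yc":{"co":0,"hp":38,"k":89,"nxy":0}}}
After op 3 (remove /w/l/0): {"q":81,"ro":{"bst":{"a":53,"bfb":9,"w":89,"zt":36},"vv":{"k":18,"qc":67}},"w":{"e":[18,4,64,50],"l":[42,96],"xre":{"o":82,"viu":57},"yc":{"co":0,"hp":38,"k":89,"nxy":0}}}
After op 4 (add /w/e/2 49): {"q":81,"ro":{"bst":{"a":53,"bfb":9,"w":89,"zt":36},"vv":{"k":18,"qc":67}},"w":{"e":[18,4,49,64,50],"l":[42,96],"xre":{"o":82,"viu":57},"yc":{"co":0,"hp":38,"k":89,"nxy":0}}}
After op 5 (add /w/e/0 11): {"q":81,"ro":{"bst":{"a":53,"bfb":9,"w":89,"zt":36},"vv":{"k":18,"qc":67}},"w":{"e":[11,18,4,49,64,50],"l":[42,96],"xre":{"o":82,"viu":57},"yc":{"co":0,"hp":38,"k":89,"nxy":0}}}
After op 6 (replace /ro/bst/a 45): {"q":81,"ro":{"bst":{"a":45,"bfb":9,"w":89,"zt":36},"vv":{"k":18,"qc":67}},"w":{"e":[11,18,4,49,64,50],"l":[42,96],"xre":{"o":82,"viu":57},"yc":{"co":0,"hp":38,"k":89,"nxy":0}}}
After op 7 (add /w/xre/viu 29): {"q":81,"ro":{"bst":{"a":45,"bfb":9,"w":89,"zt":36},"vv":{"k":18,"qc":67}},"w":{"e":[11,18,4,49,64,50],"l":[42,96],"xre":{"o":82,"viu":29},"yc":{"co":0,"hp":38,"k":89,"nxy":0}}}
After op 8 (remove /ro/vv/k): {"q":81,"ro":{"bst":{"a":45,"bfb":9,"w":89,"zt":36},"vv":{"qc":67}},"w":{"e":[11,18,4,49,64,50],"l":[42,96],"xre":{"o":82,"viu":29},"yc":{"co":0,"hp":38,"k":89,"nxy":0}}}
After op 9 (replace /w/yc 59): {"q":81,"ro":{"bst":{"a":45,"bfb":9,"w":89,"zt":36},"vv":{"qc":67}},"w":{"e":[11,18,4,49,64,50],"l":[42,96],"xre":{"o":82,"viu":29},"yc":59}}
After op 10 (replace /q 59): {"q":59,"ro":{"bst":{"a":45,"bfb":9,"w":89,"zt":36},"vv":{"qc":67}},"w":{"e":[11,18,4,49,64,50],"l":[42,96],"xre":{"o":82,"viu":29},"yc":59}}
After op 11 (replace /w/xre/o 4): {"q":59,"ro":{"bst":{"a":45,"bfb":9,"w":89,"zt":36},"vv":{"qc":67}},"w":{"e":[11,18,4,49,64,50],"l":[42,96],"xre":{"o":4,"viu":29},"yc":59}}
After op 12 (add /fvn 99): {"fvn":99,"q":59,"ro":{"bst":{"a":45,"bfb":9,"w":89,"zt":36},"vv":{"qc":67}},"w":{"e":[11,18,4,49,64,50],"l":[42,96],"xre":{"o":4,"viu":29},"yc":59}}
After op 13 (add /f 95): {"f":95,"fvn":99,"q":59,"ro":{"bst":{"a":45,"bfb":9,"w":89,"zt":36},"vv":{"qc":67}},"w":{"e":[11,18,4,49,64,50],"l":[42,96],"xre":{"o":4,"viu":29},"yc":59}}
After op 14 (add /ro/bst/gl 50): {"f":95,"fvn":99,"q":59,"ro":{"bst":{"a":45,"bfb":9,"gl":50,"w":89,"zt":36},"vv":{"qc":67}},"w":{"e":[11,18,4,49,64,50],"l":[42,96],"xre":{"o":4,"viu":29},"yc":59}}
After op 15 (add /ro/vv/pri 34): {"f":95,"fvn":99,"q":59,"ro":{"bst":{"a":45,"bfb":9,"gl":50,"w":89,"zt":36},"vv":{"pri":34,"qc":67}},"w":{"e":[11,18,4,49,64,50],"l":[42,96],"xre":{"o":4,"viu":29},"yc":59}}
After op 16 (add /ro/bst/vfk 69): {"f":95,"fvn":99,"q":59,"ro":{"bst":{"a":45,"bfb":9,"gl":50,"vfk":69,"w":89,"zt":36},"vv":{"pri":34,"qc":67}},"w":{"e":[11,18,4,49,64,50],"l":[42,96],"xre":{"o":4,"viu":29},"yc":59}}
After op 17 (add /ro/bst/u 37): {"f":95,"fvn":99,"q":59,"ro":{"bst":{"a":45,"bfb":9,"gl":50,"u":37,"vfk":69,"w":89,"zt":36},"vv":{"pri":34,"qc":67}},"w":{"e":[11,18,4,49,64,50],"l":[42,96],"xre":{"o":4,"viu":29},"yc":59}}
After op 18 (replace /w/l/0 34): {"f":95,"fvn":99,"q":59,"ro":{"bst":{"a":45,"bfb":9,"gl":50,"u":37,"vfk":69,"w":89,"zt":36},"vv":{"pri":34,"qc":67}},"w":{"e":[11,18,4,49,64,50],"l":[34,96],"xre":{"o":4,"viu":29},"yc":59}}
After op 19 (replace /w/l 80): {"f":95,"fvn":99,"q":59,"ro":{"bst":{"a":45,"bfb":9,"gl":50,"u":37,"vfk":69,"w":89,"zt":36},"vv":{"pri":34,"qc":67}},"w":{"e":[11,18,4,49,64,50],"l":80,"xre":{"o":4,"viu":29},"yc":59}}
After op 20 (replace /w/e 92): {"f":95,"fvn":99,"q":59,"ro":{"bst":{"a":45,"bfb":9,"gl":50,"u":37,"vfk":69,"w":89,"zt":36},"vv":{"pri":34,"qc":67}},"w":{"e":92,"l":80,"xre":{"o":4,"viu":29},"yc":59}}
After op 21 (add /w/d 10): {"f":95,"fvn":99,"q":59,"ro":{"bst":{"a":45,"bfb":9,"gl":50,"u":37,"vfk":69,"w":89,"zt":36},"vv":{"pri":34,"qc":67}},"w":{"d":10,"e":92,"l":80,"xre":{"o":4,"viu":29},"yc":59}}

Answer: {"f":95,"fvn":99,"q":59,"ro":{"bst":{"a":45,"bfb":9,"gl":50,"u":37,"vfk":69,"w":89,"zt":36},"vv":{"pri":34,"qc":67}},"w":{"d":10,"e":92,"l":80,"xre":{"o":4,"viu":29},"yc":59}}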